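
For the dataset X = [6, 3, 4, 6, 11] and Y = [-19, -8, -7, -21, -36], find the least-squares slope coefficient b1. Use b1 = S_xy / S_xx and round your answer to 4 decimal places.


Calculate xbar = 6.0000, ybar = -18.2000.
S_xx = 38.0000, S_xy = -142.0000.
Using b1 = S_xy / S_xx = -142.0000 / 38.0000, we get b1 = -3.7368.

-3.7368


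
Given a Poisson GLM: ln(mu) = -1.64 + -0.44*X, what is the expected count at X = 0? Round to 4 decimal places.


Linear predictor: eta = -1.64 + (-0.44)(0) = -1.6400.
Expected count: mu = exp(-1.6400) = 0.1940.

0.1940


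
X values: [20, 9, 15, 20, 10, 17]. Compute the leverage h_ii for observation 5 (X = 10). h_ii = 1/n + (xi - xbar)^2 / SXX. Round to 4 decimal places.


Compute xbar = 15.1667 with n = 6 observations.
SXX = 114.8333.
Leverage = 1/6 + (10 - 15.1667)^2/114.8333 = 0.3991.

0.3991


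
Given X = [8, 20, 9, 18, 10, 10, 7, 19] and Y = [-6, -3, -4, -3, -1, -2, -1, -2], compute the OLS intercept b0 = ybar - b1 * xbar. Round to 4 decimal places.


Compute b1 = 0.0233 from the OLS formula.
With xbar = 12.6250 and ybar = -2.7500, the intercept is:
b0 = -2.7500 - 0.0233 * 12.6250 = -3.0441.

-3.0441


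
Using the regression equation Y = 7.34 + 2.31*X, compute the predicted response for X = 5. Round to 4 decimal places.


Predicted value:
Y = 7.34 + (2.31)(5) = 7.34 + 11.5500 = 18.8900.

18.8900


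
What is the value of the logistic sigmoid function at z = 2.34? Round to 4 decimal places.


exp(-2.3400) = 0.0963.
1 + exp(-z) = 1.0963.
sigmoid = 1/1.0963 = 0.9121.

0.9121


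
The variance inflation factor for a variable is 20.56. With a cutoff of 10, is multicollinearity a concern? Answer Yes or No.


Check: VIF = 20.56 vs threshold = 10.
Since 20.56 >= 10, the answer is Yes.

Yes


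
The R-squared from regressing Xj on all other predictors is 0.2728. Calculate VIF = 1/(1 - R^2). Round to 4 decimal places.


Using VIF = 1/(1 - R^2_j):
1 - 0.2728 = 0.7272.
VIF = 1.3751.

1.3751


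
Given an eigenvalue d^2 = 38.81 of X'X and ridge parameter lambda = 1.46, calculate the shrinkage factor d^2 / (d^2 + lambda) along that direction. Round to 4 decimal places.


d^2 + lambda = 38.81 + 1.46 = 40.2700.
Shrinkage factor = 38.81/40.2700 = 0.9637.

0.9637


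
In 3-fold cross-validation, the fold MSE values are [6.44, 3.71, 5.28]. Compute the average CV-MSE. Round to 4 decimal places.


Sum of fold MSEs = 15.4300.
Average = 15.4300 / 3 = 5.1433.

5.1433


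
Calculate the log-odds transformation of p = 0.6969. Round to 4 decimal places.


1 - p = 0.3031.
p/(1-p) = 2.2992.
logit = ln(2.2992) = 0.8326.

0.8326


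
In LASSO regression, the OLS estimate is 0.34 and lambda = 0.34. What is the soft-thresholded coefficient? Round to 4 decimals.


Absolute value: |0.34| = 0.34.
Compare to lambda = 0.34.
Since |beta| <= lambda, the coefficient is set to 0.

0.0000


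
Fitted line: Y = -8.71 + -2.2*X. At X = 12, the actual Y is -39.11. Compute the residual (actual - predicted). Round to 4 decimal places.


Predicted = -8.71 + -2.2 * 12 = -35.1100.
Residual = -39.11 - -35.1100 = -4.0000.

-4.0000


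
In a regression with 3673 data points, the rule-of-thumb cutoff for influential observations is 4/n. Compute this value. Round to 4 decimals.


Cook's distance cutoff = 4/n = 4/3673.
= 0.0011.

0.0011


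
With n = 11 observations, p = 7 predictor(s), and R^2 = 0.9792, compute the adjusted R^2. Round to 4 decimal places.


Plug in: Adj R^2 = 1 - (1 - 0.9792) * 10/3.
= 1 - 0.0208 * 10/3
= 1 - 0.2080 / 3
= 1 - 0.0693 = 0.9307.

0.9307


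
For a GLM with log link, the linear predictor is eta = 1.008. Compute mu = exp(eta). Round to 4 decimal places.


mu = exp(eta) = exp(1.008).
= 2.7401.

2.7401


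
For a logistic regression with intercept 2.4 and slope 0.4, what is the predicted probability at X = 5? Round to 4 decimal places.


z = 2.4 + 0.4 * 5 = 4.4000.
Sigmoid: P = 1 / (1 + exp(-4.4000)) = 0.9879.

0.9879


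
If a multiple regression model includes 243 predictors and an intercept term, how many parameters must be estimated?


Including the intercept, the model has 243 predictor coefficients + 1 intercept.
Total = 244.

244


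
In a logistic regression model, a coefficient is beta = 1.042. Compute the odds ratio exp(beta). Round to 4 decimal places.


The odds ratio is computed as:
OR = e^(1.042) = 2.8349.

2.8349


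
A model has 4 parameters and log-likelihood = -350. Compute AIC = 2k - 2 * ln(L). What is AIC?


AIC = 2*4 - 2*(-350).
= 8 + 700 = 708.

708


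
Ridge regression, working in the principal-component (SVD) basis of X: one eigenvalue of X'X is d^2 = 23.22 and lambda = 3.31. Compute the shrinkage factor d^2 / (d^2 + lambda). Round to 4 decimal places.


Denominator = d^2 + lambda = 23.22 + 3.31 = 26.5300.
Shrinkage = 23.22 / 26.5300 = 0.8752.

0.8752


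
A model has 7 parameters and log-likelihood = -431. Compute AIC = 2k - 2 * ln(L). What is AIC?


AIC = 2*7 - 2*(-431).
= 14 + 862 = 876.

876


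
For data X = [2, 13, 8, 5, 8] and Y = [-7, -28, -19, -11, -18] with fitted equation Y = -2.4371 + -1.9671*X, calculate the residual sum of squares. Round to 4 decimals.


Compute predicted values, then residuals = yi - yhat_i.
Residuals: [-0.6287, 0.0094, -0.8261, 1.2726, 0.1739].
SSres = sum(residual^2) = 2.7275.

2.7275


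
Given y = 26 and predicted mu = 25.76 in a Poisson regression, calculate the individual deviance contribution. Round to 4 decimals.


y/mu = 26/25.76 = 1.009317 (approx.), and ln(26/25.76) = 0.009274.
y * ln(y/mu) = 26 * 0.009274 = 0.241124.
y - mu = 0.24.
D = 2 * (0.241124 - 0.24) = 0.002248, which rounds to 0.0022.

0.0022


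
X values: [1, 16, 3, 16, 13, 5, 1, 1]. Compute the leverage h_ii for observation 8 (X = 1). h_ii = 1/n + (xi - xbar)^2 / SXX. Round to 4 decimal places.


n = 8, xbar = 7.0000.
SXX = sum((xi - xbar)^2) = 326.0000.
h = 1/8 + (1 - 7.0000)^2 / 326.0000 = 0.2354.

0.2354


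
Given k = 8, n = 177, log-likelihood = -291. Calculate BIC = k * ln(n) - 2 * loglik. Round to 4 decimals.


Compute k*ln(n) = 8*ln(177) = 8*5.176150 = 41.409200.
Then -2*loglik = 582.
BIC = 41.409200 + 582 = 623.409200, which rounds to 623.4092.

623.4092


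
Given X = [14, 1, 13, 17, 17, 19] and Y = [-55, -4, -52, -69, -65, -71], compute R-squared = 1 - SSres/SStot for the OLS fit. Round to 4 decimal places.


Fit the OLS line: b0 = -0.9007, b1 = -3.8345.
SSres = 19.5414.
SStot = 3129.3333.
R^2 = 1 - 19.5414/3129.3333 = 0.9938.

0.9938


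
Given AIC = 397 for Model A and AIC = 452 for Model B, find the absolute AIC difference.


Compute |397 - 452| = 55.
Model A has the smaller AIC.

55


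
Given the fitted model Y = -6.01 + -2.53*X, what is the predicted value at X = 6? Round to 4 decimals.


Substitute X = 6 into the equation:
Y = -6.01 + -2.53 * 6 = -6.01 + -15.1800 = -21.1900.

-21.1900


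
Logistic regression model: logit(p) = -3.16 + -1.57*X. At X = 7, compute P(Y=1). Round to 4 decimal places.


Linear predictor: z = -3.16 + -1.57 * 7 = -14.1500.
P = 1/(1 + exp(14.1500)) = 1/(1 + 1397226.8378) = 0.0000.

0.0000


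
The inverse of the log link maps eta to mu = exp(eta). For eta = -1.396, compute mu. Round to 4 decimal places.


The inverse log link gives:
mu = exp(-1.396) = 0.2476.

0.2476


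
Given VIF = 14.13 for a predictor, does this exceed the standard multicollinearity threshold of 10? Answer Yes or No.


The threshold is 10.
VIF = 14.13 is >= 10.
Multicollinearity indication: Yes.

Yes


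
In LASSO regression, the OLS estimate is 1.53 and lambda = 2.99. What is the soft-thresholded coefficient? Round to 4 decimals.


Check: |1.53| = 1.53 vs lambda = 2.99.
Since |beta| <= lambda, the coefficient is set to 0.
Soft-thresholded coefficient = 0.0000.

0.0000


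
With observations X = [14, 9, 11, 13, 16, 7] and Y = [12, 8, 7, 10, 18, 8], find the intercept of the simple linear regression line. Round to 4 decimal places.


First find the slope: b1 = 1.0120.
Means: xbar = 11.6667, ybar = 10.5000.
b0 = ybar - b1 * xbar = 10.5000 - 1.0120 * 11.6667 = -1.3072.

-1.3072


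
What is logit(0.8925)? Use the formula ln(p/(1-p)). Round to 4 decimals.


1 - p = 0.1075.
p/(1-p) = 8.3023.
logit = ln(8.3023) = 2.1165.

2.1165


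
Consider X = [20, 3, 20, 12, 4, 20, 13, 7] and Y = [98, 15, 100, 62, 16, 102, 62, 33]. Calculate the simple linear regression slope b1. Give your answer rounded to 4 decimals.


Calculate xbar = 12.3750, ybar = 61.0000.
S_xx = 361.8750, S_xy = 1851.0000.
Using b1 = S_xy / S_xx = 1851.0000 / 361.8750, we get b1 = 5.1150.

5.1150


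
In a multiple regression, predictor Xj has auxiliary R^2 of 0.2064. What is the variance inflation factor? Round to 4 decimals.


Using VIF = 1/(1 - R^2_j):
1 - 0.2064 = 0.7936.
VIF = 1.2601.

1.2601


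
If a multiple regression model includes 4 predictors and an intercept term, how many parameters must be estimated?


Including the intercept, the model has 4 predictor coefficients + 1 intercept.
Total = 5.

5


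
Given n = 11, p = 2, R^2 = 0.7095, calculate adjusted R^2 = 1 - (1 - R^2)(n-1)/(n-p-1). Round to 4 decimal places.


Plug in: Adj R^2 = 1 - (1 - 0.7095) * 10/8.
= 1 - 0.2905 * 10/8
= 1 - 2.9050 / 8
= 1 - 0.3631 = 0.6369.

0.6369


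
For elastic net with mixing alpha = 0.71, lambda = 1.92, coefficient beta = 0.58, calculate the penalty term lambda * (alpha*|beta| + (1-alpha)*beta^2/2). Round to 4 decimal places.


Compute:
L1 = 0.71 * 0.58 = 0.4118.
L2 = 0.29 * 0.58^2 / 2 = 0.0488.
Penalty = 1.92 * (0.4118 + 0.0488) = 0.8843.

0.8843


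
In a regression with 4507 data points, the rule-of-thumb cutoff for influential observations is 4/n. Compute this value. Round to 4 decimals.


The threshold is 4/n.
4/4507 = 0.0009.

0.0009


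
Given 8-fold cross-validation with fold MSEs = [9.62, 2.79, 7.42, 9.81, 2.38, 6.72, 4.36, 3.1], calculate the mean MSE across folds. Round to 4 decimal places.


Add all fold MSEs: 46.2000.
Divide by k = 8: 46.2000/8 = 5.7750.

5.7750


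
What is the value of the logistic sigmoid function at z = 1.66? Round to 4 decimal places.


exp(-1.6600) = 0.1901.
1 + exp(-z) = 1.1901.
sigmoid = 1/1.1901 = 0.8402.

0.8402


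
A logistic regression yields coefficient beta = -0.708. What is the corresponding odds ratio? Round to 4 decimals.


exp(-0.708) = 0.4926.
So the odds ratio is 0.4926.

0.4926


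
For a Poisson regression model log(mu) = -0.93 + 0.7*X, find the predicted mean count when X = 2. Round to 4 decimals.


Linear predictor: eta = -0.93 + (0.7)(2) = 0.4700.
Expected count: mu = exp(0.4700) = 1.6000.

1.6000


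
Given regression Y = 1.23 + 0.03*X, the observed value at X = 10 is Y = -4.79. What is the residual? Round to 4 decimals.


Fitted value at X = 10 is yhat = 1.23 + 0.03*10 = 1.5300.
Residual = -4.79 - 1.5300 = -6.3200.

-6.3200


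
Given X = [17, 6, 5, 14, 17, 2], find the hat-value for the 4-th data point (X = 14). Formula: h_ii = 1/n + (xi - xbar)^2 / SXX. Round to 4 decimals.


n = 6, xbar = 10.1667.
SXX = sum((xi - xbar)^2) = 218.8333.
h = 1/6 + (14 - 10.1667)^2 / 218.8333 = 0.2338.

0.2338


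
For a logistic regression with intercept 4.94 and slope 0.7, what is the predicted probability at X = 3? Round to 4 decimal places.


Linear predictor: z = 4.94 + 0.7 * 3 = 7.0400.
P = 1/(1 + exp(-7.0400)) = 1/(1 + 0.0009) = 0.9991.

0.9991


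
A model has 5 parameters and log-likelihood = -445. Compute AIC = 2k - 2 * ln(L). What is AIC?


AIC = 2k - 2*loglik = 2(5) - 2(-445).
= 10 + 890 = 900.

900


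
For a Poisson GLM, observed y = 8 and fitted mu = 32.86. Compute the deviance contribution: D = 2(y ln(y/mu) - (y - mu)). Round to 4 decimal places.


y/mu = 8/32.86 = 0.243457 (approx.), and ln(8/32.86) = -1.412815.
y * ln(y/mu) = 8 * -1.412815 = -11.302520.
y - mu = -24.86.
D = 2 * (-11.302520 - -24.86) = 27.114960, which rounds to 27.1150.

27.1150


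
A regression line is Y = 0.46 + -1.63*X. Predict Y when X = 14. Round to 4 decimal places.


Substitute X = 14 into the equation:
Y = 0.46 + -1.63 * 14 = 0.46 + -22.8200 = -22.3600.

-22.3600


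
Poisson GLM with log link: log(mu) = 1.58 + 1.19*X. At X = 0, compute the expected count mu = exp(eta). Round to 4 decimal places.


Compute eta = 1.58 + 1.19 * 0 = 1.5800.
Apply inverse link: mu = e^1.5800 = 4.8550.

4.8550


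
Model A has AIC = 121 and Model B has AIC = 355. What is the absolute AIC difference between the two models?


|AIC_A - AIC_B| = |121 - 355| = 234.
Model A is preferred (lower AIC).

234


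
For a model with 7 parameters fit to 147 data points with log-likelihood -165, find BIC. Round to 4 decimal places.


k * ln(n) = 7 * ln(147) = 7 * 4.990433 = 34.933031.
-2 * loglik = -2 * (-165) = 330.
BIC = 34.933031 + 330 = 364.933031, which rounds to 364.9330.

364.9330


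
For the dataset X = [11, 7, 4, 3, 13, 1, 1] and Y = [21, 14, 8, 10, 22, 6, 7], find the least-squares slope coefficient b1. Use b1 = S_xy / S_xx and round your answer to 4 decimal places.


Calculate xbar = 5.7143, ybar = 12.5714.
S_xx = 137.4286, S_xy = 187.1429.
Using b1 = S_xy / S_xx = 187.1429 / 137.4286, we get b1 = 1.3617.

1.3617


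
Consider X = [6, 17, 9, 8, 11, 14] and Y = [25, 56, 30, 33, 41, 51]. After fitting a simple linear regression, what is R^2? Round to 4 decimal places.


Fit the OLS line: b0 = 7.3783, b1 = 2.9497.
SSres = 28.6237.
SStot = 749.3333.
R^2 = 1 - 28.6237/749.3333 = 0.9618.

0.9618


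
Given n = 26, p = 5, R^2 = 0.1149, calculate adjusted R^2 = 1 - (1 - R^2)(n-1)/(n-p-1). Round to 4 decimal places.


Adjusted R^2 = 1 - (1 - R^2) * (n-1)/(n-p-1).
(1 - R^2) = 0.8851.
(n-1)/(n-p-1) = 25/20.
(1 - R^2) * (n-1) = 0.8851 * 25 = 22.1275.
Divide by (n-p-1): 22.1275 / 20 = 1.1064.
Adj R^2 = 1 - 1.1064 = -0.1064.

-0.1064


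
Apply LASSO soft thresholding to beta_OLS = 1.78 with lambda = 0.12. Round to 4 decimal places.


|beta_OLS| = 1.78.
lambda = 0.12.
Since |beta| > lambda, coefficient = sign(beta)*(|beta| - lambda) = 1.6600.
Result = 1.6600.

1.6600


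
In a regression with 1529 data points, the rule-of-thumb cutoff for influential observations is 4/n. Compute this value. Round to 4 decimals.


Using the rule of thumb:
Threshold = 4 / 1529 = 0.0026.

0.0026


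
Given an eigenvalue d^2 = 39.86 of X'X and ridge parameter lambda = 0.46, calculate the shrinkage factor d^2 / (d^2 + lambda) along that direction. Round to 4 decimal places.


d^2 + lambda = 39.86 + 0.46 = 40.3200.
Shrinkage factor = 39.86/40.3200 = 0.9886.

0.9886


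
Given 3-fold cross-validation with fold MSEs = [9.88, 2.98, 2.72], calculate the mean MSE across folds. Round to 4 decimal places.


Sum of fold MSEs = 15.5800.
Average = 15.5800 / 3 = 5.1933.

5.1933


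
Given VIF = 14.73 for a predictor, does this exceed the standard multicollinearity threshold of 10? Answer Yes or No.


The threshold is 10.
VIF = 14.73 is >= 10.
Multicollinearity indication: Yes.

Yes


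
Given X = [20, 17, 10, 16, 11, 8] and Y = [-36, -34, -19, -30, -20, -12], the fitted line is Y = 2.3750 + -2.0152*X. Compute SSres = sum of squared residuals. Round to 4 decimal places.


For each point, residual = actual - predicted.
Residuals: [1.9290, -2.1166, -1.2230, -0.1318, -0.2078, 1.7466].
Sum of squared residuals = 12.8079.

12.8079


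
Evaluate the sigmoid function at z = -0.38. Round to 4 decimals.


exp(0.3800) = 1.4623.
1 + exp(-z) = 2.4623.
sigmoid = 1/2.4623 = 0.4061.

0.4061


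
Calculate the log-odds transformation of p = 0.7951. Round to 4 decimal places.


1 - p = 0.2049.
p/(1-p) = 3.8804.
logit = ln(3.8804) = 1.3559.

1.3559


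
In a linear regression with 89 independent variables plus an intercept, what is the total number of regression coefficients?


Including the intercept, the model has 89 predictor coefficients + 1 intercept.
Total = 90.

90


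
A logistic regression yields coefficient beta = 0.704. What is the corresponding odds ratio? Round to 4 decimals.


Odds ratio = exp(beta) = exp(0.704).
= 2.0218.

2.0218


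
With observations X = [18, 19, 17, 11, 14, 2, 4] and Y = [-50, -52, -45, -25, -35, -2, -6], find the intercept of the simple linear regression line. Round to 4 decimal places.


First find the slope: b1 = -2.9954.
Means: xbar = 12.1429, ybar = -30.7143.
b0 = ybar - b1 * xbar = -30.7143 - -2.9954 * 12.1429 = 5.6583.

5.6583


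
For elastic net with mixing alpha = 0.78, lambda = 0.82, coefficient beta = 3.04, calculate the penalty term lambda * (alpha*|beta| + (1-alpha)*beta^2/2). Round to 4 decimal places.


L1 component = 0.78 * |3.04| = 2.3712.
L2 component = 0.22 * 3.04^2 / 2 = 1.0166.
Penalty = 0.82 * (2.3712 + 1.0166) = 0.82 * 3.3878 = 2.7780.

2.7780


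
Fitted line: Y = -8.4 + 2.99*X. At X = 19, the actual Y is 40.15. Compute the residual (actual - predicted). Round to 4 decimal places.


Compute yhat = -8.4 + (2.99)(19) = 48.4100.
Residual = actual - predicted = 40.15 - 48.4100 = -8.2600.

-8.2600


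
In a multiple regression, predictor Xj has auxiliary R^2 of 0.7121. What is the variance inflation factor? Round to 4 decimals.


VIF = 1 / (1 - 0.7121).
= 1 / 0.2879 = 3.4734.

3.4734


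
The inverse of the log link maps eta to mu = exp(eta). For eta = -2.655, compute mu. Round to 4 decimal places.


mu = exp(eta) = exp(-2.655).
= 0.0703.

0.0703


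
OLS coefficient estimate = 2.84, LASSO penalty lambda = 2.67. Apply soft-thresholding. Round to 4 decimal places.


Absolute value: |2.84| = 2.84.
Compare to lambda = 2.67.
Since |beta| > lambda, coefficient = sign(beta)*(|beta| - lambda) = 0.1700.

0.1700


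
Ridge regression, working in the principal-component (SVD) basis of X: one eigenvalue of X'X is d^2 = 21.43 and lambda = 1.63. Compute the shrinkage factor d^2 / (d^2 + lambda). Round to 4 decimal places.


Denominator = d^2 + lambda = 21.43 + 1.63 = 23.0600.
Shrinkage = 21.43 / 23.0600 = 0.9293.

0.9293


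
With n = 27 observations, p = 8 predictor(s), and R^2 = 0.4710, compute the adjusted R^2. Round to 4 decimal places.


Adjusted R^2 = 1 - (1 - R^2) * (n-1)/(n-p-1).
(1 - R^2) = 0.5290.
(n-1)/(n-p-1) = 26/18.
(1 - R^2) * (n-1) = 0.5290 * 26 = 13.7540.
Divide by (n-p-1): 13.7540 / 18 = 0.7641.
Adj R^2 = 1 - 0.7641 = 0.2359.

0.2359


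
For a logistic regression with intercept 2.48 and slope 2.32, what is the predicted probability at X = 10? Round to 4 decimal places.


Compute z = 2.48 + (2.32)(10) = 25.6800.
exp(-z) = 0.0000.
P = 1/(1 + 0.0000) = 1.0000.

1.0000


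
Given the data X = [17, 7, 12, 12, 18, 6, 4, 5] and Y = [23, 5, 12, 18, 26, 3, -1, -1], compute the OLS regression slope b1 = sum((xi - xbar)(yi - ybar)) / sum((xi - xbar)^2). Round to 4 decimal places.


The sample means are xbar = 10.1250 and ybar = 10.6250.
Compute S_xx = 206.8750 and S_xy = 402.3750.
Slope b1 = S_xy / S_xx = 402.3750 / 206.8750 = 1.9450.

1.9450


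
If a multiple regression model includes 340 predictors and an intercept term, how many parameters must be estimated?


Including the intercept, the model has 340 predictor coefficients + 1 intercept.
Total = 341.

341


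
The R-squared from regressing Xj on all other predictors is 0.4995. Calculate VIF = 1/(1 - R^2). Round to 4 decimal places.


Using VIF = 1/(1 - R^2_j):
1 - 0.4995 = 0.5005.
VIF = 1.9980.

1.9980


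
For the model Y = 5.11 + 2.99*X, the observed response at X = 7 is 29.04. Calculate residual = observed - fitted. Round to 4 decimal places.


Compute yhat = 5.11 + (2.99)(7) = 26.0400.
Residual = actual - predicted = 29.04 - 26.0400 = 3.0000.

3.0000


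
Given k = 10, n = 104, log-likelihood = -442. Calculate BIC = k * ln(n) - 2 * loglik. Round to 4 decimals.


ln(104) = 4.644391.
k * ln(n) = 10 * 4.644391 = 46.443910.
-2L = 884.
BIC = 46.443910 + 884 = 930.443910, which rounds to 930.4439.

930.4439


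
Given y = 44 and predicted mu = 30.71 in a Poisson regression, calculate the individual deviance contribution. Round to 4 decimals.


Compute y*ln(y/mu) = 44*ln(44/30.71) = 44*0.359601 = 15.822444.
y - mu = 13.29.
D = 2*(15.822444 - (13.29)) = 5.064888, which rounds to 5.0649.

5.0649


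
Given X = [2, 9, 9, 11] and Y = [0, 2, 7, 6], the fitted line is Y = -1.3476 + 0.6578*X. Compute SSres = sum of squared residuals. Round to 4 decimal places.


For each point, residual = actual - predicted.
Residuals: [0.0320, -2.5726, 2.4274, 0.1118].
Sum of squared residuals = 12.5241.

12.5241


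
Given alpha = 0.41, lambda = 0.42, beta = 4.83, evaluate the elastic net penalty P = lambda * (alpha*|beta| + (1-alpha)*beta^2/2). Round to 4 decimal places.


L1 component = 0.41 * |4.83| = 1.9803.
L2 component = 0.59 * 4.83^2 / 2 = 6.8820.
Penalty = 0.42 * (1.9803 + 6.8820) = 0.42 * 8.8623 = 3.7222.

3.7222


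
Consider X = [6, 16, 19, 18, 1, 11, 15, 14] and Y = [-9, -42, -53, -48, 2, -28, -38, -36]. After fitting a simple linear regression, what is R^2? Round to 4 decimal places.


After computing the OLS fit (b0=6.7870, b1=-3.0630):
SSres = 14.9296, SStot = 2548.0000.
R^2 = 1 - 14.9296/2548.0000 = 0.9941.

0.9941


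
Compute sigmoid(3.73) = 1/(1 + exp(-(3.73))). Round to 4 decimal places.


Compute exp(-3.7300) = 0.0240.
Sigmoid = 1 / (1 + 0.0240) = 1 / 1.0240 = 0.9766.

0.9766


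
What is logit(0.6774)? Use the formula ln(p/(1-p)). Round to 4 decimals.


Compute the odds: 0.6774/0.3226 = 2.0998.
Take the natural log: ln(2.0998) = 0.7418.

0.7418


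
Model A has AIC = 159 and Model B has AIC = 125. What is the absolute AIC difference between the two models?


|AIC_A - AIC_B| = |159 - 125| = 34.
Model B is preferred (lower AIC).

34


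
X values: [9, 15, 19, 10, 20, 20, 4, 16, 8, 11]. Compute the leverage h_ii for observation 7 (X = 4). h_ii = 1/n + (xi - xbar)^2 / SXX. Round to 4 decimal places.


Mean of X: xbar = 13.2000.
SXX = 281.6000.
For X = 4: h = 1/10 + (4 - 13.2000)^2/281.6000 = 0.4006.

0.4006


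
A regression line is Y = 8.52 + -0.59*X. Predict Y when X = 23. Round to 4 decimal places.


Substitute X = 23 into the equation:
Y = 8.52 + -0.59 * 23 = 8.52 + -13.5700 = -5.0500.

-5.0500


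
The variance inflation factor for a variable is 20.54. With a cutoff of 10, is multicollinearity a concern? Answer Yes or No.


The threshold is 10.
VIF = 20.54 is >= 10.
Multicollinearity indication: Yes.

Yes


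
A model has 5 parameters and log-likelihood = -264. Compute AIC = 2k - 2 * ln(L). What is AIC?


AIC = 2*5 - 2*(-264).
= 10 + 528 = 538.

538


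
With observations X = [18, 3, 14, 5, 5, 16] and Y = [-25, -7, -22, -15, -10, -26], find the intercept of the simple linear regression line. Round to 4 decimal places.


Compute b1 = -1.1753 from the OLS formula.
With xbar = 10.1667 and ybar = -17.5000, the intercept is:
b0 = -17.5000 - -1.1753 * 10.1667 = -5.5508.

-5.5508


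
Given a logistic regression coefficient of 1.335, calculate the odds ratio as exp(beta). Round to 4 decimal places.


The odds ratio is computed as:
OR = e^(1.335) = 3.8000.

3.8000


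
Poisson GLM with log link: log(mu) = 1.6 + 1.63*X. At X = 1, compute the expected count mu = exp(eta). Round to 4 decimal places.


Compute eta = 1.6 + 1.63 * 1 = 3.2300.
Apply inverse link: mu = e^3.2300 = 25.2797.

25.2797


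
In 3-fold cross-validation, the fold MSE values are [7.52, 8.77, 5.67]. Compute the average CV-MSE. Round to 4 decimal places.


Sum of fold MSEs = 21.9600.
Average = 21.9600 / 3 = 7.3200.

7.3200


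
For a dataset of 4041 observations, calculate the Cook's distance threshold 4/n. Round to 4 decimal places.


Cook's distance cutoff = 4/n = 4/4041.
= 0.0010.

0.0010


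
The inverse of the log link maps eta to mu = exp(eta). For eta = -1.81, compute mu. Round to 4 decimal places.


Apply the inverse link:
mu = e^-1.81 = 0.1637.

0.1637


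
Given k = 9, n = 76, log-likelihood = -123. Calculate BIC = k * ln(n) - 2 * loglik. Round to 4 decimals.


k * ln(n) = 9 * ln(76) = 9 * 4.330733 = 38.976597.
-2 * loglik = -2 * (-123) = 246.
BIC = 38.976597 + 246 = 284.976597, which rounds to 284.9766.

284.9766


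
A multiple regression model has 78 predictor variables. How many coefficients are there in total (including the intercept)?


Including the intercept, the model has 78 predictor coefficients + 1 intercept.
Total = 79.

79


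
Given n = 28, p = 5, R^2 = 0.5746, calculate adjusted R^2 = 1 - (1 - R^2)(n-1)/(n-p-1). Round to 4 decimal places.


Using the formula:
(1 - 0.5746) = 0.4254.
Multiply by 27/22: 0.4254 * 27 = 11.4858, then 11.4858 / 22 = 0.5221.
Adj R^2 = 1 - 0.5221 = 0.4779.

0.4779


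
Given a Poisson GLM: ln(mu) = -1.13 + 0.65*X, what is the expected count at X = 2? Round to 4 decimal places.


eta = -1.13 + 0.65 * 2 = 0.1700.
mu = exp(0.1700) = 1.1853.

1.1853


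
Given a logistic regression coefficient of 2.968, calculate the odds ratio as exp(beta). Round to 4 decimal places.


exp(2.968) = 19.4530.
So the odds ratio is 19.4530.

19.4530


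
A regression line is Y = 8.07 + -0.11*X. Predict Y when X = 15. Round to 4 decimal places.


Predicted value:
Y = 8.07 + (-0.11)(15) = 8.07 + -1.6500 = 6.4200.

6.4200


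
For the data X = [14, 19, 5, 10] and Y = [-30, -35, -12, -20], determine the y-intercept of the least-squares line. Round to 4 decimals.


First find the slope: b1 = -1.7075.
Means: xbar = 12.0000, ybar = -24.2500.
b0 = ybar - b1 * xbar = -24.2500 - -1.7075 * 12.0000 = -3.7594.

-3.7594


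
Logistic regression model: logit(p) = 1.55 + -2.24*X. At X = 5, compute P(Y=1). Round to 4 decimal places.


Compute z = 1.55 + (-2.24)(5) = -9.6500.
exp(-z) = 15521.7881.
P = 1/(1 + 15521.7881) = 0.0001.

0.0001


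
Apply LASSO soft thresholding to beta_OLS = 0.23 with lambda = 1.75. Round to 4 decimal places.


Absolute value: |0.23| = 0.23.
Compare to lambda = 1.75.
Since |beta| <= lambda, the coefficient is set to 0.

0.0000


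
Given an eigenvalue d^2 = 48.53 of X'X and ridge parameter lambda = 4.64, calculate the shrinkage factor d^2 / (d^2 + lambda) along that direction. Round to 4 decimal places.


Denominator = d^2 + lambda = 48.53 + 4.64 = 53.1700.
Shrinkage = 48.53 / 53.1700 = 0.9127.

0.9127


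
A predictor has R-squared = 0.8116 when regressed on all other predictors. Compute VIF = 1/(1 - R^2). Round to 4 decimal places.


VIF = 1 / (1 - 0.8116).
= 1 / 0.1884 = 5.3079.

5.3079


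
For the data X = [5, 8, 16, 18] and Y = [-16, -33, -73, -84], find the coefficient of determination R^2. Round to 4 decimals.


The fitted line is Y = 9.2377 + -5.1692*X.
SSres = 1.4090, SStot = 3121.0000.
R^2 = 1 - SSres/SStot = 0.9995.

0.9995


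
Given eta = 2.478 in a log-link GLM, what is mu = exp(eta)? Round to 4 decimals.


Apply the inverse link:
mu = e^2.478 = 11.9174.

11.9174


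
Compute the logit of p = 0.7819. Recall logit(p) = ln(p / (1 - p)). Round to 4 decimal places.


1 - p = 0.2181.
p/(1-p) = 3.5851.
logit = ln(3.5851) = 1.2768.

1.2768


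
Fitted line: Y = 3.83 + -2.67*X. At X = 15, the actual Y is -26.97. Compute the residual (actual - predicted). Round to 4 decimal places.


Compute yhat = 3.83 + (-2.67)(15) = -36.2200.
Residual = actual - predicted = -26.97 - -36.2200 = 9.2500.

9.2500


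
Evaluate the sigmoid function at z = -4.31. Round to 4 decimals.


Compute exp(4.3100) = 74.4405.
Sigmoid = 1 / (1 + 74.4405) = 1 / 75.4405 = 0.0133.

0.0133


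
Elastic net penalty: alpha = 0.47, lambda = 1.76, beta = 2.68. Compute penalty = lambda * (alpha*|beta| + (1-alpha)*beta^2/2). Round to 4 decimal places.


alpha * |beta| = 0.47 * 2.68 = 1.2596.
(1-alpha) * beta^2/2 = 0.53 * 7.1824/2 = 1.9033.
Total = 1.76 * (1.2596 + 1.9033) = 5.5668.

5.5668


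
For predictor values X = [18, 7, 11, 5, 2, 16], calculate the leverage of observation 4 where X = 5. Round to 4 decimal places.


n = 6, xbar = 9.8333.
SXX = sum((xi - xbar)^2) = 198.8333.
h = 1/6 + (5 - 9.8333)^2 / 198.8333 = 0.2842.

0.2842


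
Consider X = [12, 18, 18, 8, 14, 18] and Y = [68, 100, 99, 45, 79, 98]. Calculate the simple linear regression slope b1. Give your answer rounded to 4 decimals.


First compute the means: xbar = 14.6667, ybar = 81.5000.
Then S_xx = sum((xi - xbar)^2) = 85.3333.
S_xy = sum((xi - xbar)(yi - ybar)) = 456.0000.
b1 = S_xy / S_xx = 456.0000 / 85.3333 = 5.3438.

5.3438


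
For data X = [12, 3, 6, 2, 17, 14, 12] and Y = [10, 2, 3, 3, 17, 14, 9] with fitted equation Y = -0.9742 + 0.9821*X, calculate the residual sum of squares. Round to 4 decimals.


For each point, residual = actual - predicted.
Residuals: [-0.8110, 0.0279, -1.9184, 2.0100, 1.2785, 1.2248, -1.8110].
Sum of squared residuals = 14.7933.

14.7933


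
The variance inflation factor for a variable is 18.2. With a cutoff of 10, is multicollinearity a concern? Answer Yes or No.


Compare VIF = 18.2 to the threshold of 10.
18.2 >= 10, so the answer is Yes.

Yes


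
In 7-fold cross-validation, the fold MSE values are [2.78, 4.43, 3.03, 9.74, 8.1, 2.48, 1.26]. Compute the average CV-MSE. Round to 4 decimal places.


Sum of fold MSEs = 31.8200.
Average = 31.8200 / 7 = 4.5457.

4.5457


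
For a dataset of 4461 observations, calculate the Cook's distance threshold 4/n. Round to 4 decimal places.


Cook's distance cutoff = 4/n = 4/4461.
= 0.0009.

0.0009


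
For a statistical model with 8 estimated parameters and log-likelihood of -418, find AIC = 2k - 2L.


AIC = 2*8 - 2*(-418).
= 16 + 836 = 852.

852


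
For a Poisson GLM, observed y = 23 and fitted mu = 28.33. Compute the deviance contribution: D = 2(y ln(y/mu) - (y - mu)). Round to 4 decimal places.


y/mu = 23/28.33 = 0.811860 (approx.), and ln(23/28.33) = -0.208427.
y * ln(y/mu) = 23 * -0.208427 = -4.793821.
y - mu = -5.33.
D = 2 * (-4.793821 - -5.33) = 1.072358, which rounds to 1.0724.

1.0724


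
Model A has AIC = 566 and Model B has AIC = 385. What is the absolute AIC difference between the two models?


Absolute difference = |566 - 385| = 181.
The model with lower AIC (B) is preferred.

181


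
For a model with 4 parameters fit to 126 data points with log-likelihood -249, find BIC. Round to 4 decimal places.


k * ln(n) = 4 * ln(126) = 4 * 4.836282 = 19.345128.
-2 * loglik = -2 * (-249) = 498.
BIC = 19.345128 + 498 = 517.345128, which rounds to 517.3451.

517.3451


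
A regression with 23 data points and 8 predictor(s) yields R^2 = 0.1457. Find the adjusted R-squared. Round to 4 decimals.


Plug in: Adj R^2 = 1 - (1 - 0.1457) * 22/14.
= 1 - 0.8543 * 22/14
= 1 - 18.7946 / 14
= 1 - 1.3425 = -0.3425.

-0.3425


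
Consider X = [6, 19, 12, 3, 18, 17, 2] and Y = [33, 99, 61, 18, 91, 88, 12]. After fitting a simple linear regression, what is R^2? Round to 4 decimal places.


Fit the OLS line: b0 = 2.3942, b1 = 5.0031.
SSres = 7.7112.
SStot = 8017.7143.
R^2 = 1 - 7.7112/8017.7143 = 0.9990.

0.9990


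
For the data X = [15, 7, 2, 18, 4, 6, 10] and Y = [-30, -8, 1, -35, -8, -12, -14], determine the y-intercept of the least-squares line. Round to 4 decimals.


Compute b1 = -2.1437 from the OLS formula.
With xbar = 8.8571 and ybar = -15.1429, the intercept is:
b0 = -15.1429 - -2.1437 * 8.8571 = 3.8438.

3.8438


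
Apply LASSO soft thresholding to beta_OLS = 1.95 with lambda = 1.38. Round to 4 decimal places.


Absolute value: |1.95| = 1.95.
Compare to lambda = 1.38.
Since |beta| > lambda, coefficient = sign(beta)*(|beta| - lambda) = 0.5700.

0.5700


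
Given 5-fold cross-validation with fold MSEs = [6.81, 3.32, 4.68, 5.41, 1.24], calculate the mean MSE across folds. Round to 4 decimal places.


Sum of fold MSEs = 21.4600.
Average = 21.4600 / 5 = 4.2920.

4.2920


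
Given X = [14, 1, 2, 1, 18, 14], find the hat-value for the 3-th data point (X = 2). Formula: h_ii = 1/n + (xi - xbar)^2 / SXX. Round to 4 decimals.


n = 6, xbar = 8.3333.
SXX = sum((xi - xbar)^2) = 305.3333.
h = 1/6 + (2 - 8.3333)^2 / 305.3333 = 0.2980.

0.2980


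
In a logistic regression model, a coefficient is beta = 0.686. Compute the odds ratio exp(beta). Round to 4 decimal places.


exp(0.686) = 1.9858.
So the odds ratio is 1.9858.

1.9858


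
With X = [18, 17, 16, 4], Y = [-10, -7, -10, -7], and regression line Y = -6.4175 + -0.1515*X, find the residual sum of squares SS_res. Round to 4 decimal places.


For each point, residual = actual - predicted.
Residuals: [-0.8555, 1.9930, -1.1585, 0.0235].
Sum of squared residuals = 6.0466.

6.0466


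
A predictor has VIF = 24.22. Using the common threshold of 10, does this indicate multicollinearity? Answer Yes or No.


The threshold is 10.
VIF = 24.22 is >= 10.
Multicollinearity indication: Yes.

Yes


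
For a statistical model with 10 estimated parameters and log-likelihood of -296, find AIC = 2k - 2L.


AIC = 2k - 2*loglik = 2(10) - 2(-296).
= 20 + 592 = 612.

612


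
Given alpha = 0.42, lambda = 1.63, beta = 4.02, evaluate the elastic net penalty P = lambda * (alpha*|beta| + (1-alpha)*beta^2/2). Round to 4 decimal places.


L1 component = 0.42 * |4.02| = 1.6884.
L2 component = 0.58 * 4.02^2 / 2 = 4.6865.
Penalty = 1.63 * (1.6884 + 4.6865) = 1.63 * 6.3749 = 10.3911.

10.3911


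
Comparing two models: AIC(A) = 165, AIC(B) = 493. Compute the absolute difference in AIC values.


Absolute difference = |165 - 493| = 328.
The model with lower AIC (A) is preferred.

328


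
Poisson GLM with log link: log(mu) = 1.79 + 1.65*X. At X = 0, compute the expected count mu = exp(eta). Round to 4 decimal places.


Linear predictor: eta = 1.79 + (1.65)(0) = 1.7900.
Expected count: mu = exp(1.7900) = 5.9895.

5.9895


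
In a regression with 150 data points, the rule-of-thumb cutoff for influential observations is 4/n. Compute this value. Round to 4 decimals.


Cook's distance cutoff = 4/n = 4/150.
= 0.0267.

0.0267


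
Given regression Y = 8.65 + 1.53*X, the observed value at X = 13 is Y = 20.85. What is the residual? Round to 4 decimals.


Compute yhat = 8.65 + (1.53)(13) = 28.5400.
Residual = actual - predicted = 20.85 - 28.5400 = -7.6900.

-7.6900


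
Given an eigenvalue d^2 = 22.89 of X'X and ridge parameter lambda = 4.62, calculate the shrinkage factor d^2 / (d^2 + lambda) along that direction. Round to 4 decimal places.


d^2 + lambda = 22.89 + 4.62 = 27.5100.
Shrinkage factor = 22.89/27.5100 = 0.8321.

0.8321


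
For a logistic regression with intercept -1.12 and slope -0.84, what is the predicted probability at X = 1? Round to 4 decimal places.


Linear predictor: z = -1.12 + -0.84 * 1 = -1.9600.
P = 1/(1 + exp(1.9600)) = 1/(1 + 7.0993) = 0.1235.

0.1235


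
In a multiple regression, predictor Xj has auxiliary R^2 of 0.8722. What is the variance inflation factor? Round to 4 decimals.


Denominator: 1 - 0.8722 = 0.1278.
VIF = 1 / 0.1278 = 7.8247.

7.8247


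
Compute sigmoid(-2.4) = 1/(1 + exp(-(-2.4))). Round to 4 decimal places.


First, exp(2.4000) = 11.0232.
Then sigma(z) = 1/(1 + 11.0232) = 0.0832.

0.0832


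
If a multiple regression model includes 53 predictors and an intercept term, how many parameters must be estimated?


Each predictor gets one coefficient, plus one intercept.
Total parameters = 53 + 1 = 54.

54


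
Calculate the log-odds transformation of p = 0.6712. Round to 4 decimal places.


1 - p = 0.3288.
p/(1-p) = 2.0414.
logit = ln(2.0414) = 0.7136.

0.7136


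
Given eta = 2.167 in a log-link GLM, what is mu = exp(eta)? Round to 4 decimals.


The inverse log link gives:
mu = exp(2.167) = 8.7320.

8.7320


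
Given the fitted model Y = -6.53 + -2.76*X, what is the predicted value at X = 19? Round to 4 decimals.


Predicted value:
Y = -6.53 + (-2.76)(19) = -6.53 + -52.4400 = -58.9700.

-58.9700


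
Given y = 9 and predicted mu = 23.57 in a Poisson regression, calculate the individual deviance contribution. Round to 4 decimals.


First: ln(9/23.57) = -0.962750.
Then: 9 * -0.962750 = -8.664750.
y - mu = 9 - 23.57 = -14.57.
D = 2(-8.664750 - -14.57) = 11.810500, which rounds to 11.8105.

11.8105


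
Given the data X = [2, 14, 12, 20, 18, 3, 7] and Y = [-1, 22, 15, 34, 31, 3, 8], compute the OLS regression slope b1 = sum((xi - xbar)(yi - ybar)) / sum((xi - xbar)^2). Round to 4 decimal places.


The sample means are xbar = 10.8571 and ybar = 16.0000.
Compute S_xx = 300.8571 and S_xy = 573.0000.
Slope b1 = S_xy / S_xx = 573.0000 / 300.8571 = 1.9046.

1.9046


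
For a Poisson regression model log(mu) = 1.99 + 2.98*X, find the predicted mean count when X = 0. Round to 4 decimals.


Compute eta = 1.99 + 2.98 * 0 = 1.9900.
Apply inverse link: mu = e^1.9900 = 7.3155.

7.3155


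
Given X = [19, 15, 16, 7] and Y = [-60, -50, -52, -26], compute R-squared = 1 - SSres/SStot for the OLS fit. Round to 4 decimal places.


After computing the OLS fit (b0=-6.2857, b1=-2.8571):
SSres = 1.1429, SStot = 644.0000.
R^2 = 1 - 1.1429/644.0000 = 0.9982.

0.9982


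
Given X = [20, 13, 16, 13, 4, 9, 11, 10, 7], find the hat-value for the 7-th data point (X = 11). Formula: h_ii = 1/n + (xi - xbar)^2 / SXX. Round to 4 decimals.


n = 9, xbar = 11.4444.
SXX = sum((xi - xbar)^2) = 182.2222.
h = 1/9 + (11 - 11.4444)^2 / 182.2222 = 0.1122.

0.1122


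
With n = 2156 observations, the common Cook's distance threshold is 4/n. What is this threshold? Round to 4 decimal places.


Using the rule of thumb:
Threshold = 4 / 2156 = 0.0019.

0.0019


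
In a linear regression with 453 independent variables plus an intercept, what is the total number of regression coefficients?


Total coefficients = number of predictors + 1 (for the intercept).
= 453 + 1 = 454.

454


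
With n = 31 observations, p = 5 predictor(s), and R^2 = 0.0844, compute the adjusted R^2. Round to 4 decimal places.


Adjusted R^2 = 1 - (1 - R^2) * (n-1)/(n-p-1).
(1 - R^2) = 0.9156.
(n-1)/(n-p-1) = 30/25.
(1 - R^2) * (n-1) = 0.9156 * 30 = 27.4680.
Divide by (n-p-1): 27.4680 / 25 = 1.0987.
Adj R^2 = 1 - 1.0987 = -0.0987.

-0.0987


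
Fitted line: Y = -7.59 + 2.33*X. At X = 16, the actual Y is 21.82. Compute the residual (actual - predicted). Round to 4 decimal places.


Predicted = -7.59 + 2.33 * 16 = 29.6900.
Residual = 21.82 - 29.6900 = -7.8700.

-7.8700


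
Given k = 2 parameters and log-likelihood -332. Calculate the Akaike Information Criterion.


Compute:
2k = 2*2 = 4.
-2*loglik = -2*(-332) = 664.
AIC = 4 + 664 = 668.

668


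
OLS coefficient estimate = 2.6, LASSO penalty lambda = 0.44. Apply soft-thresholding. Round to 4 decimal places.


Check: |2.6| = 2.6 vs lambda = 0.44.
Since |beta| > lambda, coefficient = sign(beta)*(|beta| - lambda) = 2.1600.
Soft-thresholded coefficient = 2.1600.

2.1600


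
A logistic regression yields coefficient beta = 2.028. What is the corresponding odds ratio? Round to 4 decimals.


Odds ratio = exp(beta) = exp(2.028).
= 7.5989.

7.5989


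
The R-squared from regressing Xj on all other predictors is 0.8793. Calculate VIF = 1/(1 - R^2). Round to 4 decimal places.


Denominator: 1 - 0.8793 = 0.1207.
VIF = 1 / 0.1207 = 8.2850.

8.2850


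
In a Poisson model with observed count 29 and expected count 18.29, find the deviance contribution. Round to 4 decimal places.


Compute y*ln(y/mu) = 29*ln(29/18.29) = 29*0.460941 = 13.367289.
y - mu = 10.71.
D = 2*(13.367289 - (10.71)) = 5.314578, which rounds to 5.3146.

5.3146


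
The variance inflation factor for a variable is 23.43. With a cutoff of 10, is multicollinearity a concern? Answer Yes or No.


Check: VIF = 23.43 vs threshold = 10.
Since 23.43 >= 10, the answer is Yes.

Yes


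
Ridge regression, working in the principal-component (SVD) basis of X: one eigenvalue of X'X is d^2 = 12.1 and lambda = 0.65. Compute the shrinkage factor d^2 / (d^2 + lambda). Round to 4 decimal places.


Compute the denominator: 12.1 + 0.65 = 12.7500.
Shrinkage factor = 12.1 / 12.7500 = 0.9490.

0.9490
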